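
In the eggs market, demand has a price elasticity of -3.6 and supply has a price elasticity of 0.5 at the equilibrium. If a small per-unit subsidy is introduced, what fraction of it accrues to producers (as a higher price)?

For a small subsidy around the equilibrium, the benefit split depends on the relative slopes, which at a point are proportional to the elasticities.
Buyer share = εs/(εs + |εd|) = 0.5/(0.5 + 3.6) = 5/41; seller share = |εd|/(εs + |εd|) = 36/41.
So producers capture 36/41 of the subsidy.

Producer share = 36/41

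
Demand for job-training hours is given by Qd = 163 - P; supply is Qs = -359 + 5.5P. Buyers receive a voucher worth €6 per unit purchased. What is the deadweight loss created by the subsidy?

Deadweight loss = 198/13

Pre-subsidy: 163 - P = -359 + 5.5P gives P* = 1044/13, Q* = 1075/13.
With the rebate, buyers effectively pay Pb = Ps − 6, where Ps is the price sellers receive.
Demand in terms of Ps becomes Qd = 163 − 1(Ps − 6) = 169 - Ps. Setting this equal to supply: 169 - Ps = -359 + 5.5Ps, so Ps = 1056/13.
Buyers pay Pb = 1056/13 − 6 = 978/13; Q' = -359 + 5.5·(1056/13) = 1141/13.
The subsidy expands output by 1141/13 − 1075/13 = 66/13 past the efficient level; on those units the gap between marginal cost and willingness to pay runs from 0 up to 6.
DWL = ½ × 6 × 66/13 = 198/13.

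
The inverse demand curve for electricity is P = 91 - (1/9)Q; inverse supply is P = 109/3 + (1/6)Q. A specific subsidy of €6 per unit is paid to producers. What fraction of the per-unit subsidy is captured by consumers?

Pre-subsidy: 91 - (1/9)Q = 109/3 + (1/6)Q gives Q* = 196.8 and P* = 1037/15.
With the subsidy, sellers receive Ps = Pb + 6 for each unit, where Pb is the price buyers pay.
On the curves, Pb = 91 - (1/9)Q and Ps = 109/3 + (1/6)Q; the wedge Ps − Pb = 6 gives 109/3 + (1/6)Q − (91 - (1/9)Q) = 6, so Q' = 218.4.
Then Pb = 91 − (1/9)·218.4 = 1001/15 and Ps = 109/3 + (1/6)·218.4 = 1091/15.
Buyers' price falls by P* − Pb = 1037/15 − 1001/15 = 2.4; sellers' price rises by Ps − P* = 1091/15 − 1037/15 = 3.6.
So consumers capture 2.4/6 = 0.4 of each unit of subsidy.

Consumer share = 0.4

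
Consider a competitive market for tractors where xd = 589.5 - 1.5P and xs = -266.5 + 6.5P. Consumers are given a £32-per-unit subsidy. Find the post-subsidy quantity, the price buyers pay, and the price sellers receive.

x' = 468; buyers pay £81; sellers receive £113

Pre-subsidy: 589.5 - 1.5P = -266.5 + 6.5P gives P* = 107, x* = 429.
With the rebate, buyers effectively pay Pb = Ps − 32, where Ps is the price sellers receive.
Demand in terms of Ps becomes xd = 589.5 − 1.5(Ps − 32) = 637.5 - 1.5Ps. Setting this equal to supply: 637.5 - 1.5Ps = -266.5 + 6.5Ps, so Ps = 113.
Buyers pay Pb = 113 − 32 = 81; x' = -266.5 + 6.5·113 = 468.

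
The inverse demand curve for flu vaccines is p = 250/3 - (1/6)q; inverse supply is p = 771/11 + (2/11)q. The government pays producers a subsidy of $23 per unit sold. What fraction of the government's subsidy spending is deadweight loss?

Pre-subsidy: 250/3 - (1/6)q = 771/11 + (2/11)q gives q* = 38 and p* = 77.
With the subsidy, sellers receive ps = pb + 23 for each unit, where pb is the price buyers pay.
On the curves, pb = 250/3 - (1/6)q and ps = 771/11 + (2/11)q; the wedge ps − pb = 23 gives 771/11 + (2/11)q − (250/3 - (1/6)q) = 23, so q' = 104.
Then pb = 250/3 − (1/6)·104 = 66 and ps = 771/11 + (2/11)·104 = 89.
ΔCS = ½(38 + 104)(77 − 66) = 781; ΔPS = ½(38 + 104)(89 − 77) = 852.
Government spending = 23 × 104 = 2392.
DWL = ½ × 23 × (104 − 38) = 759; fraction = 759 / 2392 = 33/104.

DWL / government spending = 33/104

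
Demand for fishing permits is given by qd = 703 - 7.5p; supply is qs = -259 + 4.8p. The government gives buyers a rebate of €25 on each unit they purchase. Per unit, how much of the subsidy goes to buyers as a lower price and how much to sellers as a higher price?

Pre-subsidy: 703 - 7.5p = -259 + 4.8p gives p* = 9620/123, q* = 4773/41.
With the rebate, buyers effectively pay pb = ps − 25, where ps is the price sellers receive.
Demand in terms of ps becomes qd = 703 − 7.5(ps − 25) = 890.5 - 7.5ps. Setting this equal to supply: 890.5 - 7.5ps = -259 + 4.8ps, so ps = 11495/123.
Buyers pay pb = 11495/123 − 25 = 8420/123; q' = -259 + 4.8·(11495/123) = 7773/41.
Buyers' price falls by p* − pb = 9620/123 − 8420/123 = 400/41; sellers' price rises by ps − p* = 11495/123 − 9620/123 = 625/41.

Buyers gain 400/41 per unit; sellers gain 625/41 per unit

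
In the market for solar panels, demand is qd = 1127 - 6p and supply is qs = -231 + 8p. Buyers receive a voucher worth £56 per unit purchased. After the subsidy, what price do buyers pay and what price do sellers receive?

Pre-subsidy: 1127 - 6p = -231 + 8p gives p* = 97, q* = 545.
With the rebate, buyers effectively pay pb = ps − 56, where ps is the price sellers receive.
Demand in terms of ps becomes qd = 1127 − 6(ps − 56) = 1463 - 6ps. Setting this equal to supply: 1463 - 6ps = -231 + 8ps, so ps = 121.
Buyers pay pb = 121 − 56 = 65; q' = -231 + 8·121 = 737.

Buyers pay £65; sellers receive £121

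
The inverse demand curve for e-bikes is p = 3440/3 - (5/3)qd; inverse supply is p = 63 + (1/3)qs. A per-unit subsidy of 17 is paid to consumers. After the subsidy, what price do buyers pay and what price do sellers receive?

Buyers pay 2065/9; sellers receive 2218/9

Pre-subsidy: 3440/3 - (5/3)q = 63 + (1/3)q gives q* = 3251/6 and p* = 4385/18.
With the rebate, buyers effectively pay pb = ps − 17, where ps is the price sellers receive.
On the curves, pb = 3440/3 - (5/3)q and ps = 63 + (1/3)q; the wedge ps − pb = 17 gives 63 + (1/3)q − (3440/3 - (5/3)q) = 17, so q' = 1651/3.
Then pb = 3440/3 − (5/3)·(1651/3) = 2065/9 and ps = 63 + (1/3)·(1651/3) = 2218/9.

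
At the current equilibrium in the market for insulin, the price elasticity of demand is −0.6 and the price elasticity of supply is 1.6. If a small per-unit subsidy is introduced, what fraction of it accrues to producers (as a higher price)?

Producer share = 3/11

For a small subsidy around the equilibrium, the benefit split depends on the relative slopes, which at a point are proportional to the elasticities.
Buyer share = εs/(εs + |εd|) = 1.6/(1.6 + 0.6) = 8/11; seller share = |εd|/(εs + |εd|) = 3/11.
So producers capture 3/11 of the subsidy.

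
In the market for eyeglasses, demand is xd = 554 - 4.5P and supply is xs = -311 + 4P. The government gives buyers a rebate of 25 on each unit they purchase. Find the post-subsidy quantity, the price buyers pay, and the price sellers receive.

Pre-subsidy: 554 - 4.5P = -311 + 4P gives P* = 1730/17, x* = 1633/17.
With the rebate, buyers effectively pay Pb = Ps − 25, where Ps is the price sellers receive.
Demand in terms of Ps becomes xd = 554 − 4.5(Ps − 25) = 666.5 - 4.5Ps. Setting this equal to supply: 666.5 - 4.5Ps = -311 + 4Ps, so Ps = 115.
Buyers pay Pb = 115 − 25 = 90; x' = -311 + 4·115 = 149.

x' = 149; buyers pay 90; sellers receive 115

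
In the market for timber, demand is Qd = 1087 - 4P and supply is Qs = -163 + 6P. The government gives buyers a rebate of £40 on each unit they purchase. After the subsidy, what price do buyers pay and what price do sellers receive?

Buyers pay £101; sellers receive £141

Pre-subsidy: 1087 - 4P = -163 + 6P gives P* = 125, Q* = 587.
With the rebate, buyers effectively pay Pb = Ps − 40, where Ps is the price sellers receive.
Demand in terms of Ps becomes Qd = 1087 − 4(Ps − 40) = 1247 - 4Ps. Setting this equal to supply: 1247 - 4Ps = -163 + 6Ps, so Ps = 141.
Buyers pay Pb = 141 − 40 = 101; Q' = -163 + 6·141 = 683.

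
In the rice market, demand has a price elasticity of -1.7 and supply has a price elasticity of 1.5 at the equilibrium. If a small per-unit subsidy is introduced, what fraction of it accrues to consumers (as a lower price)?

For a small subsidy around the equilibrium, the benefit split depends on the relative slopes, which at a point are proportional to the elasticities.
Buyer share = εs/(εs + |εd|) = 1.5/(1.5 + 1.7) = 0.46875; seller share = |εd|/(εs + |εd|) = 0.53125.

Consumer share = 0.46875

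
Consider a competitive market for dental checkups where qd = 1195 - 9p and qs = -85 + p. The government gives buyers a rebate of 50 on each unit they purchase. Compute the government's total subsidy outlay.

Pre-subsidy: 1195 - 9p = -85 + p gives p* = 128, q* = 43.
With the rebate, buyers effectively pay pb = ps − 50, where ps is the price sellers receive.
Demand in terms of ps becomes qd = 1195 − 9(ps − 50) = 1645 - 9ps. Setting this equal to supply: 1645 - 9ps = -85 + ps, so ps = 173.
Buyers pay pb = 173 − 50 = 123; q' = -85 + 1·173 = 88.
Government outlay = subsidy × quantity = 50 × 88 = 4400.

Government cost = 4400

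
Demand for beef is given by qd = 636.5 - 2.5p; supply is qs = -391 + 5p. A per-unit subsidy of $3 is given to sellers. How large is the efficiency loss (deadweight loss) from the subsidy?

Pre-subsidy: 636.5 - 2.5p = -391 + 5p gives p* = 137, q* = 294.
With the subsidy, sellers receive ps = pb + 3 for each unit, where pb is the price buyers pay.
Supply in terms of pb becomes qs = -391 + 5(pb + 3) = -376 + 5pb. Setting this equal to demand: 636.5 - 2.5pb = -376 + 5pb, so pb = 135.
Sellers receive ps = 135 + 3 = 138; q' = 636.5 − 2.5·135 = 299.
The subsidy expands output by 299 − 294 = 5 past the efficient level; on those units the gap between marginal cost and willingness to pay runs from 0 up to 3.
DWL = ½ × 3 × 5 = 7.5.

Deadweight loss = $7.5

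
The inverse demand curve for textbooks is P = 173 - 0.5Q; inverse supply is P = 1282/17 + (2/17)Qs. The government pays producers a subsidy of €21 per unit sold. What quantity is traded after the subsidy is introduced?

Pre-subsidy: 173 - 0.5Q = 1282/17 + (2/17)Q gives Q* = 158 and P* = 94.
With the subsidy, sellers receive Ps = Pb + 21 for each unit, where Pb is the price buyers pay.
On the curves, Pb = 173 - 0.5Q and Ps = 1282/17 + (2/17)Q; the wedge Ps − Pb = 21 gives 1282/17 + (2/17)Q − (173 - 0.5Q) = 21, so Q' = 192.
Then Pb = 173 − 0.5·192 = 77 and Ps = 1282/17 + (2/17)·192 = 98.

Q' = 192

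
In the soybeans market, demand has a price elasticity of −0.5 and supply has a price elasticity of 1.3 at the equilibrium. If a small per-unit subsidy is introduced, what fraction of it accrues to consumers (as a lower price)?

For a small subsidy around the equilibrium, the benefit split depends on the relative slopes, which at a point are proportional to the elasticities.
Buyer share = εs/(εs + |εd|) = 1.3/(1.3 + 0.5) = 13/18; seller share = |εd|/(εs + |εd|) = 5/18.

Consumer share = 13/18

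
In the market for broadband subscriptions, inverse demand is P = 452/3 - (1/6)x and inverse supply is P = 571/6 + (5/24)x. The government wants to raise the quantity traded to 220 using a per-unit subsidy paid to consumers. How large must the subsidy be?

At x = 220, from the demand curve buyers pay Pb = 452/3 − (1/6)·220 = 114; from the supply curve sellers need Ps = 571/6 + (5/24)·220 = 141.
The subsidy must fill the gap: s = Ps − Pb = 141 − 114 = 27.

Required subsidy s = 27 per unit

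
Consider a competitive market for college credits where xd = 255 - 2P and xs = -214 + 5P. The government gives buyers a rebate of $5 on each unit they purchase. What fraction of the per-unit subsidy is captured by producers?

Pre-subsidy: 255 - 2P = -214 + 5P gives P* = 67, x* = 121.
With the rebate, buyers effectively pay Pb = Ps − 5, where Ps is the price sellers receive.
Demand in terms of Ps becomes xd = 255 − 2(Ps − 5) = 265 - 2Ps. Setting this equal to supply: 265 - 2Ps = -214 + 5Ps, so Ps = 479/7.
Buyers pay Pb = 479/7 − 5 = 444/7; x' = -214 + 5·(479/7) = 897/7.
Buyers' price falls by P* − Pb = 67 − 444/7 = 25/7; sellers' price rises by Ps − P* = 479/7 − 67 = 10/7.
So producers capture (10/7)/5 = 2/7 of each unit of subsidy.

Producer share = 2/7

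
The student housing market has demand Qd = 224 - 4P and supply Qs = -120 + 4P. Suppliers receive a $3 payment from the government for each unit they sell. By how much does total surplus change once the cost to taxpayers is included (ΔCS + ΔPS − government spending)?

Pre-subsidy: 224 - 4P = -120 + 4P gives P* = 43, Q* = 52.
With the subsidy, sellers receive Ps = Pb + 3 for each unit, where Pb is the price buyers pay.
Supply in terms of Pb becomes Qs = -120 + 4(Pb + 3) = -108 + 4Pb. Setting this equal to demand: 224 - 4Pb = -108 + 4Pb, so Pb = 41.5.
Sellers receive Ps = 41.5 + 3 = 44.5; Q' = 224 − 4·41.5 = 58.
ΔCS = ½(52 + 58)(43 − 41.5) = 82.5; ΔPS = ½(52 + 58)(44.5 − 43) = 82.5.
Government spending = 3 × 58 = 174.
Net change = 82.5 + 82.5 − 174 = -9. The loss equals the DWL triangle ½·3·6.

Net change in total surplus = -$9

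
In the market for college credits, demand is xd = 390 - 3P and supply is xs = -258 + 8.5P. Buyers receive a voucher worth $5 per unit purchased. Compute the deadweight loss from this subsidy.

Deadweight loss = 1275/46

Pre-subsidy: 390 - 3P = -258 + 8.5P gives P* = 1296/23, x* = 5082/23.
With the rebate, buyers effectively pay Pb = Ps − 5, where Ps is the price sellers receive.
Demand in terms of Ps becomes xd = 390 − 3(Ps − 5) = 405 - 3Ps. Setting this equal to supply: 405 - 3Ps = -258 + 8.5Ps, so Ps = 1326/23.
Buyers pay Pb = 1326/23 − 5 = 1211/23; x' = -258 + 8.5·(1326/23) = 5337/23.
The subsidy expands output by 5337/23 − 5082/23 = 255/23 past the efficient level; on those units the gap between marginal cost and willingness to pay runs from 0 up to 5.
DWL = ½ × 5 × 255/23 = 1275/46.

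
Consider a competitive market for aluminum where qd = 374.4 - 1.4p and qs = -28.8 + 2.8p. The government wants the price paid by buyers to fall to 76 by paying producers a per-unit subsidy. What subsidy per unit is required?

At a buyer price of 76, quantity demanded is 374.4 − 1.4·76 = 268.
Sellers supply 268 only when they receive ps with -28.8 + 2.8·ps = 268, i.e. ps = 106.
s = ps − pb = 106 − 76 = 30.

Required subsidy s = 30 per unit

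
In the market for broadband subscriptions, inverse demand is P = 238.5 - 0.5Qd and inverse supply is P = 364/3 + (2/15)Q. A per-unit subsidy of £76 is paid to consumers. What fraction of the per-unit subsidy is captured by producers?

Producer share = 4/19

Pre-subsidy: 238.5 - 0.5Q = 364/3 + (2/15)Q gives Q* = 185 and P* = 146.
With the rebate, buyers effectively pay Pb = Ps − 76, where Ps is the price sellers receive.
On the curves, Pb = 238.5 - 0.5Q and Ps = 364/3 + (2/15)Q; the wedge Ps − Pb = 76 gives 364/3 + (2/15)Q − (238.5 - 0.5Q) = 76, so Q' = 305.
Then Pb = 238.5 − 0.5·305 = 86 and Ps = 364/3 + (2/15)·305 = 162.
Buyers' price falls by P* − Pb = 146 − 86 = 60; sellers' price rises by Ps − P* = 162 − 146 = 16.
So producers capture 16/76 = 4/19 of each unit of subsidy.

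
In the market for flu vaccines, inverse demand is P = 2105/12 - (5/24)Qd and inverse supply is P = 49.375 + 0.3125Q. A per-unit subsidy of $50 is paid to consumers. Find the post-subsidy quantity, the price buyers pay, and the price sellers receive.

Q' = 338; buyers pay $105; sellers receive $155

Pre-subsidy: 2105/12 - (5/24)Q = 49.375 + 0.3125Q gives Q* = 242 and P* = 125.
With the rebate, buyers effectively pay Pb = Ps − 50, where Ps is the price sellers receive.
On the curves, Pb = 2105/12 - (5/24)Q and Ps = 49.375 + 0.3125Q; the wedge Ps − Pb = 50 gives 49.375 + 0.3125Q − (2105/12 - (5/24)Q) = 50, so Q' = 338.
Then Pb = 2105/12 − (5/24)·338 = 105 and Ps = 49.375 + 0.3125·338 = 155.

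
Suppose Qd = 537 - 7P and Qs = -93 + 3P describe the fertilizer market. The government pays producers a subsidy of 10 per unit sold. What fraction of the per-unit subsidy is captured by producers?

Producer share = 0.7

Pre-subsidy: 537 - 7P = -93 + 3P gives P* = 63, Q* = 96.
With the subsidy, sellers receive Ps = Pb + 10 for each unit, where Pb is the price buyers pay.
Supply in terms of Pb becomes Qs = -93 + 3(Pb + 10) = -63 + 3Pb. Setting this equal to demand: 537 - 7Pb = -63 + 3Pb, so Pb = 60.
Sellers receive Ps = 60 + 10 = 70; Q' = 537 − 7·60 = 117.
Buyers' price falls by P* − Pb = 63 − 60 = 3; sellers' price rises by Ps − P* = 70 − 63 = 7.
So producers capture 7/10 = 0.7 of each unit of subsidy.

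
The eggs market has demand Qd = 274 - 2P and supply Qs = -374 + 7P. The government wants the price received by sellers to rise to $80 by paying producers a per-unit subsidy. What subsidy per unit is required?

At a seller price of 80, quantity supplied is -374 + 7·80 = 186.
Buyers absorb 186 only when they pay Pb with 274 − 2·Pb = 186, i.e. Pb = 44.
s = Ps − Pb = 80 − 44 = 36.

Required subsidy s = $36 per unit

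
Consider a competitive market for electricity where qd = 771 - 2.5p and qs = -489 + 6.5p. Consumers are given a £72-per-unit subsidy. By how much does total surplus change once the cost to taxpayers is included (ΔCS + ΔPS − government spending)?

Net change in total surplus = -£4680

Pre-subsidy: 771 - 2.5p = -489 + 6.5p gives p* = 140, q* = 421.
With the rebate, buyers effectively pay pb = ps − 72, where ps is the price sellers receive.
Demand in terms of ps becomes qd = 771 − 2.5(ps − 72) = 951 - 2.5ps. Setting this equal to supply: 951 - 2.5ps = -489 + 6.5ps, so ps = 160.
Buyers pay pb = 160 − 72 = 88; q' = -489 + 6.5·160 = 551.
ΔCS = ½(421 + 551)(140 − 88) = 25272; ΔPS = ½(421 + 551)(160 − 140) = 9720.
Government spending = 72 × 551 = 39672.
Net change = 25272 + 9720 − 39672 = -4680. The loss equals the DWL triangle ½·72·130.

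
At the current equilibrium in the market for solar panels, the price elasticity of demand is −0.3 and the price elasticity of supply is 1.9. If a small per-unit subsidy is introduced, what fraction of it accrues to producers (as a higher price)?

Producer share = 3/22

For a small subsidy around the equilibrium, the benefit split depends on the relative slopes, which at a point are proportional to the elasticities.
Buyer share = εs/(εs + |εd|) = 1.9/(1.9 + 0.3) = 19/22; seller share = |εd|/(εs + |εd|) = 3/22.
So producers capture 3/22 of the subsidy.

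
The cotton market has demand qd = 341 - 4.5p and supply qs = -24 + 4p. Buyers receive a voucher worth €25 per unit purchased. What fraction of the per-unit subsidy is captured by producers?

Pre-subsidy: 341 - 4.5p = -24 + 4p gives p* = 730/17, q* = 2512/17.
With the rebate, buyers effectively pay pb = ps − 25, where ps is the price sellers receive.
Demand in terms of ps becomes qd = 341 − 4.5(ps − 25) = 453.5 - 4.5ps. Setting this equal to supply: 453.5 - 4.5ps = -24 + 4ps, so ps = 955/17.
Buyers pay pb = 955/17 − 25 = 530/17; q' = -24 + 4·(955/17) = 3412/17.
Buyers' price falls by p* − pb = 730/17 − 530/17 = 200/17; sellers' price rises by ps − p* = 955/17 − 730/17 = 225/17.
So producers capture (225/17)/25 = 9/17 of each unit of subsidy.

Producer share = 9/17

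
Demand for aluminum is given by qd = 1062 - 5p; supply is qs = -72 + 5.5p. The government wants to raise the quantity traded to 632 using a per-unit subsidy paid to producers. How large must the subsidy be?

Required subsidy s = 42 per unit

At q = 632, invert demand for the buyer price: pb = (1062 − 632)/5 = 86; invert supply for the seller price: ps = (632 − (-72))/5.5 = 128.
The subsidy must fill the gap: s = ps − pb = 128 − 86 = 42.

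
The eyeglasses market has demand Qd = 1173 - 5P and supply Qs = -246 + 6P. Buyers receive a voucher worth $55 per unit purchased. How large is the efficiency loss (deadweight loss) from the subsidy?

Deadweight loss = $4125

Pre-subsidy: 1173 - 5P = -246 + 6P gives P* = 129, Q* = 528.
With the rebate, buyers effectively pay Pb = Ps − 55, where Ps is the price sellers receive.
Demand in terms of Ps becomes Qd = 1173 − 5(Ps − 55) = 1448 - 5Ps. Setting this equal to supply: 1448 - 5Ps = -246 + 6Ps, so Ps = 154.
Buyers pay Pb = 154 − 55 = 99; Q' = -246 + 6·154 = 678.
The subsidy expands output by 678 − 528 = 150 past the efficient level; on those units the gap between marginal cost and willingness to pay runs from 0 up to 55.
DWL = ½ × 55 × 150 = 4125.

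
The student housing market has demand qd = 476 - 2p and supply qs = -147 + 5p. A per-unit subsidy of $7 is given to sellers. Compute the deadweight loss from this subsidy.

Pre-subsidy: 476 - 2p = -147 + 5p gives p* = 89, q* = 298.
With the subsidy, sellers receive ps = pb + 7 for each unit, where pb is the price buyers pay.
Supply in terms of pb becomes qs = -147 + 5(pb + 7) = -112 + 5pb. Setting this equal to demand: 476 - 2pb = -112 + 5pb, so pb = 84.
Sellers receive ps = 84 + 7 = 91; q' = 476 − 2·84 = 308.
The subsidy expands output by 308 − 298 = 10 past the efficient level; on those units the gap between marginal cost and willingness to pay runs from 0 up to 7.
DWL = ½ × 7 × 10 = 35.

Deadweight loss = $35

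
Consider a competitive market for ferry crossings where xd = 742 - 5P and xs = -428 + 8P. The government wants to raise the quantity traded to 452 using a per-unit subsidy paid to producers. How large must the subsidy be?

Required subsidy s = 52 per unit

At x = 452, invert demand for the buyer price: Pb = (742 − 452)/5 = 58; invert supply for the seller price: Ps = (452 − (-428))/8 = 110.
The subsidy must fill the gap: s = Ps − Pb = 110 − 58 = 52.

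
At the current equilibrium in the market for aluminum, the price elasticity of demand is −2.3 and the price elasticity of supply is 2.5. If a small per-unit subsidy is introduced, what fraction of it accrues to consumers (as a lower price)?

For a small subsidy around the equilibrium, the benefit split depends on the relative slopes, which at a point are proportional to the elasticities.
Buyer share = εs/(εs + |εd|) = 2.5/(2.5 + 2.3) = 25/48; seller share = |εd|/(εs + |εd|) = 23/48.

Consumer share = 25/48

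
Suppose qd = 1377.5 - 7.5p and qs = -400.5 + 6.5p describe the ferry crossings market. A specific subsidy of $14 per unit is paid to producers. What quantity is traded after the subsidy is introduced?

Pre-subsidy: 1377.5 - 7.5p = -400.5 + 6.5p gives p* = 127, q* = 425.
With the subsidy, sellers receive ps = pb + 14 for each unit, where pb is the price buyers pay.
Supply in terms of pb becomes qs = -400.5 + 6.5(pb + 14) = -309.5 + 6.5pb. Setting this equal to demand: 1377.5 - 7.5pb = -309.5 + 6.5pb, so pb = 120.5.
Sellers receive ps = 120.5 + 14 = 134.5; q' = 1377.5 − 7.5·120.5 = 473.75.

q' = 473.75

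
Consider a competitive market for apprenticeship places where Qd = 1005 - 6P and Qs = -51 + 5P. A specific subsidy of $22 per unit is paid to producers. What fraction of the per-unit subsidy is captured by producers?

Pre-subsidy: 1005 - 6P = -51 + 5P gives P* = 96, Q* = 429.
With the subsidy, sellers receive Ps = Pb + 22 for each unit, where Pb is the price buyers pay.
Supply in terms of Pb becomes Qs = -51 + 5(Pb + 22) = 59 + 5Pb. Setting this equal to demand: 1005 - 6Pb = 59 + 5Pb, so Pb = 86.
Sellers receive Ps = 86 + 22 = 108; Q' = 1005 − 6·86 = 489.
Buyers' price falls by P* − Pb = 96 − 86 = 10; sellers' price rises by Ps − P* = 108 − 96 = 12.
So producers capture 12/22 = 6/11 of each unit of subsidy.

Producer share = 6/11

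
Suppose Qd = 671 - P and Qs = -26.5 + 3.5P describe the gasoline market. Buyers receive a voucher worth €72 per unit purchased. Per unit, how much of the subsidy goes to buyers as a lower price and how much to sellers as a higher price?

Buyers gain €56 per unit; sellers gain €16 per unit

Pre-subsidy: 671 - P = -26.5 + 3.5P gives P* = 155, Q* = 516.
With the rebate, buyers effectively pay Pb = Ps − 72, where Ps is the price sellers receive.
Demand in terms of Ps becomes Qd = 671 − 1(Ps − 72) = 743 - Ps. Setting this equal to supply: 743 - Ps = -26.5 + 3.5Ps, so Ps = 171.
Buyers pay Pb = 171 − 72 = 99; Q' = -26.5 + 3.5·171 = 572.
Buyers' price falls by P* − Pb = 155 − 99 = 56; sellers' price rises by Ps − P* = 171 − 155 = 16.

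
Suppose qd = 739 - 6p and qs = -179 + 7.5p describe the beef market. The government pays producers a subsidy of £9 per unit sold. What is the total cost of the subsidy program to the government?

Government cost = £3249

Pre-subsidy: 739 - 6p = -179 + 7.5p gives p* = 68, q* = 331.
With the subsidy, sellers receive ps = pb + 9 for each unit, where pb is the price buyers pay.
Supply in terms of pb becomes qs = -179 + 7.5(pb + 9) = -111.5 + 7.5pb. Setting this equal to demand: 739 - 6pb = -111.5 + 7.5pb, so pb = 63.
Sellers receive ps = 63 + 9 = 72; q' = 739 − 6·63 = 361.
Government outlay = subsidy × quantity = 9 × 361 = 3249.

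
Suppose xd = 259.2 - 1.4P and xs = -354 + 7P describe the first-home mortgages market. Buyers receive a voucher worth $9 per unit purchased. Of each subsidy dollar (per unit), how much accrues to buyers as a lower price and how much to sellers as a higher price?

Pre-subsidy: 259.2 - 1.4P = -354 + 7P gives P* = 73, x* = 157.
With the rebate, buyers effectively pay Pb = Ps − 9, where Ps is the price sellers receive.
Demand in terms of Ps becomes xd = 259.2 − 1.4(Ps − 9) = 271.8 - 1.4Ps. Setting this equal to supply: 271.8 - 1.4Ps = -354 + 7Ps, so Ps = 74.5.
Buyers pay Pb = 74.5 − 9 = 65.5; x' = -354 + 7·74.5 = 167.5.
Buyers' price falls by P* − Pb = 73 − 65.5 = 7.5; sellers' price rises by Ps − P* = 74.5 − 73 = 1.5.

Buyers gain $7.5 per unit; sellers gain $1.5 per unit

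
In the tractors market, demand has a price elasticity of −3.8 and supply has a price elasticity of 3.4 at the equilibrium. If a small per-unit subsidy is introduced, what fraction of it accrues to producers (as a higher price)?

For a small subsidy around the equilibrium, the benefit split depends on the relative slopes, which at a point are proportional to the elasticities.
Buyer share = εs/(εs + |εd|) = 3.4/(3.4 + 3.8) = 17/36; seller share = |εd|/(εs + |εd|) = 19/36.
So producers capture 19/36 of the subsidy.

Producer share = 19/36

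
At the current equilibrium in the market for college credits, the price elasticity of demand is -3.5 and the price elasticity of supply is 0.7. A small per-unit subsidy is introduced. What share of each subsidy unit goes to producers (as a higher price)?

Producer share = 5/6

For a small subsidy around the equilibrium, the benefit split depends on the relative slopes, which at a point are proportional to the elasticities.
Buyer share = εs/(εs + |εd|) = 0.7/(0.7 + 3.5) = 1/6; seller share = |εd|/(εs + |εd|) = 5/6.
So producers capture 5/6 of the subsidy.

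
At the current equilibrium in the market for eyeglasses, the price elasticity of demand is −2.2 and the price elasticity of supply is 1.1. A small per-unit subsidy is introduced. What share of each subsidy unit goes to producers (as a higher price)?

For a small subsidy around the equilibrium, the benefit split depends on the relative slopes, which at a point are proportional to the elasticities.
Buyer share = εs/(εs + |εd|) = 1.1/(1.1 + 2.2) = 1/3; seller share = |εd|/(εs + |εd|) = 2/3.
So producers capture 2/3 of the subsidy.

Producer share = 2/3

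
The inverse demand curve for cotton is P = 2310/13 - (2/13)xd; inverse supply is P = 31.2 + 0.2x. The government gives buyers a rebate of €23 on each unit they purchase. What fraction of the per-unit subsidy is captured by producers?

Producer share = 13/23

Pre-subsidy: 2310/13 - (2/13)x = 31.2 + 0.2x gives x* = 414 and P* = 114.
With the rebate, buyers effectively pay Pb = Ps − 23, where Ps is the price sellers receive.
On the curves, Pb = 2310/13 - (2/13)x and Ps = 31.2 + 0.2x; the wedge Ps − Pb = 23 gives 31.2 + 0.2x − (2310/13 - (2/13)x) = 23, so x' = 479.
Then Pb = 2310/13 − (2/13)·479 = 104 and Ps = 31.2 + 0.2·479 = 127.
Buyers' price falls by P* − Pb = 114 − 104 = 10; sellers' price rises by Ps − P* = 127 − 114 = 13.
So producers capture 13/23 = 13/23 of each unit of subsidy.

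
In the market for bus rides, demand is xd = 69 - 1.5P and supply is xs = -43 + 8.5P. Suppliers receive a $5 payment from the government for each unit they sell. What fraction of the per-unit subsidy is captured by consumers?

Pre-subsidy: 69 - 1.5P = -43 + 8.5P gives P* = 11.2, x* = 52.2.
With the subsidy, sellers receive Ps = Pb + 5 for each unit, where Pb is the price buyers pay.
Supply in terms of Pb becomes xs = -43 + 8.5(Pb + 5) = -0.5 + 8.5Pb. Setting this equal to demand: 69 - 1.5Pb = -0.5 + 8.5Pb, so Pb = 6.95.
Sellers receive Ps = 6.95 + 5 = 11.95; x' = 69 − 1.5·6.95 = 58.575.
Buyers' price falls by P* − Pb = 11.2 − 6.95 = 4.25; sellers' price rises by Ps − P* = 11.95 − 11.2 = 0.75.
So consumers capture 4.25/5 = 0.85 of each unit of subsidy.

Consumer share = 0.85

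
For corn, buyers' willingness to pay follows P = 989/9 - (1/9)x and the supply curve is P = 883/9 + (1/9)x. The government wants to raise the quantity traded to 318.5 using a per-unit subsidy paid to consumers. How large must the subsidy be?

At x = 318.5, from the demand curve buyers pay Pb = 989/9 − (1/9)·318.5 = 74.5; from the supply curve sellers need Ps = 883/9 + (1/9)·318.5 = 133.5.
The subsidy must fill the gap: s = Ps − Pb = 133.5 − 74.5 = 59.

Required subsidy s = 59 per unit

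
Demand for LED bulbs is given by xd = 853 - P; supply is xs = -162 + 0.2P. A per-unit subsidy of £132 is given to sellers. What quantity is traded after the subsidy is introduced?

Pre-subsidy: 853 - P = -162 + 0.2P gives P* = 5075/6, x* = 43/6.
With the subsidy, sellers receive Ps = Pb + 132 for each unit, where Pb is the price buyers pay.
Supply in terms of Pb becomes xs = -162 + 0.2(Pb + 132) = -135.6 + 0.2Pb. Setting this equal to demand: 853 - Pb = -135.6 + 0.2Pb, so Pb = 4943/6.
Sellers receive Ps = 4943/6 + 132 = 5735/6; x' = 853 − 1·(4943/6) = 175/6.

x' = 175/6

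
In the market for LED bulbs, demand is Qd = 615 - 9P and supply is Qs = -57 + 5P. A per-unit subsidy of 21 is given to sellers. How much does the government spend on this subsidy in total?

Pre-subsidy: 615 - 9P = -57 + 5P gives P* = 48, Q* = 183.
With the subsidy, sellers receive Ps = Pb + 21 for each unit, where Pb is the price buyers pay.
Supply in terms of Pb becomes Qs = -57 + 5(Pb + 21) = 48 + 5Pb. Setting this equal to demand: 615 - 9Pb = 48 + 5Pb, so Pb = 40.5.
Sellers receive Ps = 40.5 + 21 = 61.5; Q' = 615 − 9·40.5 = 250.5.
Government outlay = subsidy × quantity = 21 × 250.5 = 5260.5.

Government cost = 5260.5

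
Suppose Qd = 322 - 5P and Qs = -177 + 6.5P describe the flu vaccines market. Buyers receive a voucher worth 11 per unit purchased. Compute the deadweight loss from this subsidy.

Deadweight loss = 7865/46

Pre-subsidy: 322 - 5P = -177 + 6.5P gives P* = 998/23, Q* = 2416/23.
With the rebate, buyers effectively pay Pb = Ps − 11, where Ps is the price sellers receive.
Demand in terms of Ps becomes Qd = 322 − 5(Ps − 11) = 377 - 5Ps. Setting this equal to supply: 377 - 5Ps = -177 + 6.5Ps, so Ps = 1108/23.
Buyers pay Pb = 1108/23 − 11 = 855/23; Q' = -177 + 6.5·(1108/23) = 3131/23.
The subsidy expands output by 3131/23 − 2416/23 = 715/23 past the efficient level; on those units the gap between marginal cost and willingness to pay runs from 0 up to 11.
DWL = ½ × 11 × 715/23 = 7865/46.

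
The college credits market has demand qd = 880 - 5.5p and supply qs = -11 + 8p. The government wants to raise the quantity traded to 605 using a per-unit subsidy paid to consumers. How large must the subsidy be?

At q = 605, invert demand for the buyer price: pb = (880 − 605)/5.5 = 50; invert supply for the seller price: ps = (605 − (-11))/8 = 77.
The subsidy must fill the gap: s = ps − pb = 77 − 50 = 27.

Required subsidy s = 27 per unit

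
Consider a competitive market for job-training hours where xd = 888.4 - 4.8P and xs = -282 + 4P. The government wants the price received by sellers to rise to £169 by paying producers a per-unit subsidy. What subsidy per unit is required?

Required subsidy s = £66 per unit

At a seller price of 169, quantity supplied is -282 + 4·169 = 394.
Buyers absorb 394 only when they pay Pb with 888.4 − 4.8·Pb = 394, i.e. Pb = 103.
s = Ps − Pb = 169 − 103 = 66.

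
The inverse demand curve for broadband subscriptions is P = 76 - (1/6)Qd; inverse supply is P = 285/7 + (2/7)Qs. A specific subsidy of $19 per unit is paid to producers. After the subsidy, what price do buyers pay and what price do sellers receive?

Buyers pay $56; sellers receive $75

Pre-subsidy: 76 - (1/6)Q = 285/7 + (2/7)Q gives Q* = 78 and P* = 63.
With the subsidy, sellers receive Ps = Pb + 19 for each unit, where Pb is the price buyers pay.
On the curves, Pb = 76 - (1/6)Q and Ps = 285/7 + (2/7)Q; the wedge Ps − Pb = 19 gives 285/7 + (2/7)Q − (76 - (1/6)Q) = 19, so Q' = 120.
Then Pb = 76 − (1/6)·120 = 56 and Ps = 285/7 + (2/7)·120 = 75.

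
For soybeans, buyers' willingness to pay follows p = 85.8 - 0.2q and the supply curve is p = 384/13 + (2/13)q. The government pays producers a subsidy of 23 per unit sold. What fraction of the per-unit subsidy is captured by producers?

Producer share = 10/23

Pre-subsidy: 85.8 - 0.2q = 384/13 + (2/13)q gives q* = 159 and p* = 54.
With the subsidy, sellers receive ps = pb + 23 for each unit, where pb is the price buyers pay.
On the curves, pb = 85.8 - 0.2q and ps = 384/13 + (2/13)q; the wedge ps − pb = 23 gives 384/13 + (2/13)q − (85.8 - 0.2q) = 23, so q' = 224.
Then pb = 85.8 − 0.2·224 = 41 and ps = 384/13 + (2/13)·224 = 64.
Buyers' price falls by p* − pb = 54 − 41 = 13; sellers' price rises by ps − p* = 64 − 54 = 10.
So producers capture 10/23 = 10/23 of each unit of subsidy.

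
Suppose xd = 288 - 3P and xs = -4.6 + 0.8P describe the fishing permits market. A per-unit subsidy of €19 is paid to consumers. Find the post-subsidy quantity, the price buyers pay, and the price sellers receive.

x' = 69; buyers pay €73; sellers receive €92

Pre-subsidy: 288 - 3P = -4.6 + 0.8P gives P* = 77, x* = 57.
With the rebate, buyers effectively pay Pb = Ps − 19, where Ps is the price sellers receive.
Demand in terms of Ps becomes xd = 288 − 3(Ps − 19) = 345 - 3Ps. Setting this equal to supply: 345 - 3Ps = -4.6 + 0.8Ps, so Ps = 92.
Buyers pay Pb = 92 − 19 = 73; x' = -4.6 + 0.8·92 = 69.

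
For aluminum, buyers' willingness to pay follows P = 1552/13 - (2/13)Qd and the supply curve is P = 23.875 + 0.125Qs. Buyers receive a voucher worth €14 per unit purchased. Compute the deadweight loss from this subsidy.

Pre-subsidy: 1552/13 - (2/13)Q = 23.875 + 0.125Q gives Q* = 9933/29 and P* = 1934/29.
With the rebate, buyers effectively pay Pb = Ps − 14, where Ps is the price sellers receive.
On the curves, Pb = 1552/13 - (2/13)Q and Ps = 23.875 + 0.125Q; the wedge Ps − Pb = 14 gives 23.875 + 0.125Q − (1552/13 - (2/13)Q) = 14, so Q' = 11389/29.
Then Pb = 1552/13 − (2/13)·(11389/29) = 1710/29 and Ps = 23.875 + 0.125·(11389/29) = 2116/29.
The subsidy expands output by 11389/29 − 9933/29 = 1456/29 past the efficient level; on those units the gap between marginal cost and willingness to pay runs from 0 up to 14.
DWL = ½ × 14 × 1456/29 = 10192/29.

Deadweight loss = 10192/29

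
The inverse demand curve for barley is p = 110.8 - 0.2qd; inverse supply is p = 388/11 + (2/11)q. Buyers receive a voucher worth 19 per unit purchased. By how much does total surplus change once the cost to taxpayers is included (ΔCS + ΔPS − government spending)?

Net change in total surplus = -19855/42

Pre-subsidy: 110.8 - 0.2q = 388/11 + (2/11)q gives q* = 4154/21 and p* = 1496/21.
With the rebate, buyers effectively pay pb = ps − 19, where ps is the price sellers receive.
On the curves, pb = 110.8 - 0.2q and ps = 388/11 + (2/11)q; the wedge ps − pb = 19 gives 388/11 + (2/11)q − (110.8 - 0.2q) = 19, so q' = 1733/7.
Then pb = 110.8 − 0.2·(1733/7) = 429/7 and ps = 388/11 + (2/11)·(1733/7) = 562/7.
ΔCS = ½(4154/21 + 1733/7)(1496/21 − 429/7) = 1954777/882; ΔPS = ½(4154/21 + 1733/7)(562/7 − 1496/21) = 888535/441.
Government spending = 19 × 1733/7 = 32927/7.
Net change = 1954777/882 + 888535/441 − 32927/7 = -19855/42. The loss equals the DWL triangle ½·19·1045/21.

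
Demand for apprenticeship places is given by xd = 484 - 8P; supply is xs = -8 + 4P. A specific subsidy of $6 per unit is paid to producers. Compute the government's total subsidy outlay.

Government cost = $1032

Pre-subsidy: 484 - 8P = -8 + 4P gives P* = 41, x* = 156.
With the subsidy, sellers receive Ps = Pb + 6 for each unit, where Pb is the price buyers pay.
Supply in terms of Pb becomes xs = -8 + 4(Pb + 6) = 16 + 4Pb. Setting this equal to demand: 484 - 8Pb = 16 + 4Pb, so Pb = 39.
Sellers receive Ps = 39 + 6 = 45; x' = 484 − 8·39 = 172.
Government outlay = subsidy × quantity = 6 × 172 = 1032.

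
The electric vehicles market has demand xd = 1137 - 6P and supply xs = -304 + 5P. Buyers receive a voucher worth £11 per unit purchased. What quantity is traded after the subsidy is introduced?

Pre-subsidy: 1137 - 6P = -304 + 5P gives P* = 131, x* = 351.
With the rebate, buyers effectively pay Pb = Ps − 11, where Ps is the price sellers receive.
Demand in terms of Ps becomes xd = 1137 − 6(Ps − 11) = 1203 - 6Ps. Setting this equal to supply: 1203 - 6Ps = -304 + 5Ps, so Ps = 137.
Buyers pay Pb = 137 − 11 = 126; x' = -304 + 5·137 = 381.

x' = 381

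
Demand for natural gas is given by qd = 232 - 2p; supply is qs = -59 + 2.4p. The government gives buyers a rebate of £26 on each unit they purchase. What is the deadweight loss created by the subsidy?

Deadweight loss = 4056/11

Pre-subsidy: 232 - 2p = -59 + 2.4p gives p* = 1455/22, q* = 1097/11.
With the rebate, buyers effectively pay pb = ps − 26, where ps is the price sellers receive.
Demand in terms of ps becomes qd = 232 − 2(ps − 26) = 284 - 2ps. Setting this equal to supply: 284 - 2ps = -59 + 2.4ps, so ps = 1715/22.
Buyers pay pb = 1715/22 − 26 = 1143/22; q' = -59 + 2.4·(1715/22) = 1409/11.
The subsidy expands output by 1409/11 − 1097/11 = 312/11 past the efficient level; on those units the gap between marginal cost and willingness to pay runs from 0 up to 26.
DWL = ½ × 26 × 312/11 = 4056/11.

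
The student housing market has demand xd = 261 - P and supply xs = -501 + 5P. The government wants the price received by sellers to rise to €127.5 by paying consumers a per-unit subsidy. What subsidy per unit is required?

At a seller price of 127.5, quantity supplied is -501 + 5·127.5 = 136.5.
Buyers absorb 136.5 only when they pay Pb with 261 − 1·Pb = 136.5, i.e. Pb = 124.5.
s = Ps − Pb = 127.5 − 124.5 = 3.

Required subsidy s = €3 per unit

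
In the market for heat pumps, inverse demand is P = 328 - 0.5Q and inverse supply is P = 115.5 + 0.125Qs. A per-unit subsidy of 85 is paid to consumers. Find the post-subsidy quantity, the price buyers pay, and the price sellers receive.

Pre-subsidy: 328 - 0.5Q = 115.5 + 0.125Q gives Q* = 340 and P* = 158.
With the rebate, buyers effectively pay Pb = Ps − 85, where Ps is the price sellers receive.
On the curves, Pb = 328 - 0.5Q and Ps = 115.5 + 0.125Q; the wedge Ps − Pb = 85 gives 115.5 + 0.125Q − (328 - 0.5Q) = 85, so Q' = 476.
Then Pb = 328 − 0.5·476 = 90 and Ps = 115.5 + 0.125·476 = 175.

Q' = 476; buyers pay 90; sellers receive 175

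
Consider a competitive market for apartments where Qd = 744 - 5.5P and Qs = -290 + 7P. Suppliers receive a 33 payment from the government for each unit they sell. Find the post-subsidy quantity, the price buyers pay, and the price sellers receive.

Q' = 390.68; buyers pay 64.24; sellers receive 97.24

Pre-subsidy: 744 - 5.5P = -290 + 7P gives P* = 82.72, Q* = 289.04.
With the subsidy, sellers receive Ps = Pb + 33 for each unit, where Pb is the price buyers pay.
Supply in terms of Pb becomes Qs = -290 + 7(Pb + 33) = -59 + 7Pb. Setting this equal to demand: 744 - 5.5Pb = -59 + 7Pb, so Pb = 64.24.
Sellers receive Ps = 64.24 + 33 = 97.24; Q' = 744 − 5.5·64.24 = 390.68.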